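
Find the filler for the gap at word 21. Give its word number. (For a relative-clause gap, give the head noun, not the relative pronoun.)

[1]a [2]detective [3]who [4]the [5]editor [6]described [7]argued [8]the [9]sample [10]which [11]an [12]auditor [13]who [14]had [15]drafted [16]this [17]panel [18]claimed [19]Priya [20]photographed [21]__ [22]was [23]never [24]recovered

The gap at 21 is the object of "photographed", inside a relative clause.
The relative pronoun is "which" (word 10); it is bound by the head noun immediately before it.
Its filler is the head noun "sample", at word 9.

9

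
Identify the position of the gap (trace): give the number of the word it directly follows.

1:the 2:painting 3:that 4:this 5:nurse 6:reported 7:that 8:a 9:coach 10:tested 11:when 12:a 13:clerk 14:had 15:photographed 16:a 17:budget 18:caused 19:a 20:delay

The displaced element is "the painting" (word 2).
It is linked across 1 clause boundary (that).
It functions as the direct object of "tested", so the gap sits immediately after word 10 ("tested").
Base order: This nurse reported that a coach tested the painting when a clerk had photographed a budget.

10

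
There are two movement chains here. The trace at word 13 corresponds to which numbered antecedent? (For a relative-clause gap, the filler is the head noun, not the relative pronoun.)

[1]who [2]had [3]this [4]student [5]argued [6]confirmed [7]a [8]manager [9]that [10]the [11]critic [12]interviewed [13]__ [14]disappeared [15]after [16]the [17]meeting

The marked gap is inside the relative clause, the direct object of "interviewed".
Its filler is the head noun "manager" (via "that"), at word 8.
(The other dependency links word 1 to a gap after word 5.)

8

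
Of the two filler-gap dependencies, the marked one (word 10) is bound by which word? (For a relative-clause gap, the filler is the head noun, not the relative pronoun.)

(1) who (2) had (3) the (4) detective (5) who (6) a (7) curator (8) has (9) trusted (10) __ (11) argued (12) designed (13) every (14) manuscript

4

The marked gap is inside the relative clause, the direct object of "trusted".
Its filler is the head noun "detective" (via "who"), at word 4.
(The other dependency links word 1 to a gap after word 11.)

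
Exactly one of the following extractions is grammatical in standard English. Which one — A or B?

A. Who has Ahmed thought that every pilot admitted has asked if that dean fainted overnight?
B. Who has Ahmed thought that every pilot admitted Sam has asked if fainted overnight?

In B, the wh-phrase is extracted from inside a wh-island (introduced by "if"), which blocks movement.
In A, the extraction path crosses only that-complement boundaries, which are transparent.
So A is grammatical.

A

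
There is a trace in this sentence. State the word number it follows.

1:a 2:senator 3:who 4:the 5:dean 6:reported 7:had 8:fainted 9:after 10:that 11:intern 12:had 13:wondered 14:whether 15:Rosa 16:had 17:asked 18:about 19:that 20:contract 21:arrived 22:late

6

The displaced element is "a senator" (word 2).
It is linked across 1 clause boundary (Ø).
It functions as the subject of "fainted", so the gap sits immediately after word 6 ("reported").
Base order: The dean reported a senator had fainted after that intern had wondered whether Rosa had asked about that contract.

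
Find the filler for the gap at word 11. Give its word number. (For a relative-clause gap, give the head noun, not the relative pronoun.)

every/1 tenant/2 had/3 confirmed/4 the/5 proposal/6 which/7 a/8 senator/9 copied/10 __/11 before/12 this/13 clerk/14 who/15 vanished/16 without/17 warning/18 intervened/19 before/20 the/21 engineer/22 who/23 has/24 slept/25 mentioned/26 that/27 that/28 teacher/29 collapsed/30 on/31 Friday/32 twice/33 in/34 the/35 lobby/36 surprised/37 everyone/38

6

The gap at 11 is the object of "copied", inside a relative clause.
The relative pronoun is "which" (word 7); it is bound by the head noun immediately before it.
Its filler is the head noun "proposal", at word 6.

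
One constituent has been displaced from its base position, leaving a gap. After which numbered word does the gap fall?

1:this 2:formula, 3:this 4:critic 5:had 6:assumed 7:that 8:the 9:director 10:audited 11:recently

10

The displaced element is "this formula" (word 2).
It is linked across 1 clause boundary (that).
It functions as the direct object of "audited", so the gap sits immediately after word 10 ("audited").
Base order: This critic had assumed that the director audited this formula recently.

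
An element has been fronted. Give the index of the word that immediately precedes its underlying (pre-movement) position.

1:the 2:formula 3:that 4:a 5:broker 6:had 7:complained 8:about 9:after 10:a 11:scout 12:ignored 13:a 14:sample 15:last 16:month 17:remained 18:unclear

The displaced element is "the formula" (word 2).
It functions as the object of the preposition "about" of "complained", so the gap sits immediately after word 8 ("about").
Base order: A broker had complained about the formula after a scout ignored a sample last month.

8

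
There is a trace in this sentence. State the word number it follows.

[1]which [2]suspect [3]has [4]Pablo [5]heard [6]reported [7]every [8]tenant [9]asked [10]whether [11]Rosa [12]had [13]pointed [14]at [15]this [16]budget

The displaced element is "which suspect" (word 2).
It is linked across 1 clause boundary (Ø).
It functions as the subject of "reported", so the gap sits immediately after word 5 ("heard").
Base order: Pablo has heard that which suspect reported every tenant asked whether Rosa had pointed at this budget.

5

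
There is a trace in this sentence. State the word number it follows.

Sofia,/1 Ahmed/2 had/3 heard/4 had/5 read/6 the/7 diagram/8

The displaced element is "Sofia" (word 1).
It is linked across 1 clause boundary (Ø).
It functions as the subject of "read", so the gap sits immediately after word 4 ("heard").
Base order: Ahmed had heard that Sofia had read the diagram.

4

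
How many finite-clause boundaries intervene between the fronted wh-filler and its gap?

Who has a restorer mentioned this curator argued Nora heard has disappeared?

3

"who" is extracted from the subject of "disappeared".
Boundaries crossed, outermost first: [Ø], [Ø], [Ø] — 3 in total.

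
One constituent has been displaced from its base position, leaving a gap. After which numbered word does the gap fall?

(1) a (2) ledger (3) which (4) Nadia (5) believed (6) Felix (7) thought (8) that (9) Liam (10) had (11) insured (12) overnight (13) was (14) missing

11

The displaced element is "a ledger" (word 2).
It is linked across 2 clause boundaries (Ø → that).
It functions as the direct object of "insured", so the gap sits immediately after word 11 ("insured").
Base order: Nadia believed Felix thought that Liam had insured a ledger overnight.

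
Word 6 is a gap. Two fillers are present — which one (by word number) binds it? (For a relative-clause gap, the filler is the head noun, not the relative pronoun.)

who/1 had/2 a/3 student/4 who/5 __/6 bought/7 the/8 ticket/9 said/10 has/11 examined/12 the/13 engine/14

The marked gap is inside the relative clause, the subject of "bought".
Its filler is the head noun "student" (via "who"), at word 4.
(The other dependency links word 1 to a gap after word 10.)

4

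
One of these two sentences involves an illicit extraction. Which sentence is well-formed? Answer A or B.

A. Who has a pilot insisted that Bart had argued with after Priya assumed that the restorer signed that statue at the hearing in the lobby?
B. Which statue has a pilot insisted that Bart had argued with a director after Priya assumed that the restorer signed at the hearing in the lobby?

In B, the wh-phrase is extracted from inside an adjunct island (introduced by "after"), which blocks movement.
In A, the extraction path crosses only that-complement boundaries, which are transparent.
So A is grammatical.

A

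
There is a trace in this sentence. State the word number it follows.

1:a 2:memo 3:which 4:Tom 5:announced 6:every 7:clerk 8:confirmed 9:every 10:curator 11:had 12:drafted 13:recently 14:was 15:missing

The displaced element is "a memo" (word 2).
It is linked across 2 clause boundaries (Ø → Ø).
It functions as the direct object of "drafted", so the gap sits immediately after word 12 ("drafted").
Base order: Tom announced every clerk confirmed every curator had drafted a memo recently.

12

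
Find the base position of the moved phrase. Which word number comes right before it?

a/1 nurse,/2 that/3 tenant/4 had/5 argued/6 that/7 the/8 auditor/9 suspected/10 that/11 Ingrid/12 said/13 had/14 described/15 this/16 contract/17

The displaced element is "a nurse" (word 2).
It is linked across 3 clause boundaries (that → that → Ø).
It functions as the subject of "described", so the gap sits immediately after word 13 ("said").
Base order: That tenant had argued that the auditor suspected that Ingrid said a nurse had described this contract.

13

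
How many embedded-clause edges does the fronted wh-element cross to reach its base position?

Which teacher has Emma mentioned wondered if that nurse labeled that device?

"which teacher" is extracted from the subject of "wondered".
Boundaries crossed, outermost first: [Ø] — 1 in total.

1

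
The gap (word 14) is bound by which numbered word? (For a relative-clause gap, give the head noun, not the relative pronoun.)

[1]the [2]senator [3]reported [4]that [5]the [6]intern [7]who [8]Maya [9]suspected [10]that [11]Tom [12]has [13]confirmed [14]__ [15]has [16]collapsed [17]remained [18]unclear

The gap at 14 is the subject of "collapsed", inside a relative clause.
The relative pronoun is "who" (word 7); it is bound by the head noun immediately before it.
Its filler is the head noun "intern", at word 6.

6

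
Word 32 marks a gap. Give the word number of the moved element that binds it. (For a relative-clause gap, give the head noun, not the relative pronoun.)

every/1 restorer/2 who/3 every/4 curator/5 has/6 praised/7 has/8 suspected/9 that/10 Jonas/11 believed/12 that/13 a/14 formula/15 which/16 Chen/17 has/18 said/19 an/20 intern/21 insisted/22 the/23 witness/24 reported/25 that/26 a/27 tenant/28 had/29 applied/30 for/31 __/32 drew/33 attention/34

15

The gap at 32 is the prepositional object of "applied", inside a relative clause.
The relative pronoun is "which" (word 16); it is bound by the head noun immediately before it.
Its filler is the head noun "formula", at word 15.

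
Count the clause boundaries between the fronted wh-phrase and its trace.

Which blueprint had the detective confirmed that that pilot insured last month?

1

"which blueprint" is extracted from the object of "insured".
Boundaries crossed, outermost first: [that] — 1 in total.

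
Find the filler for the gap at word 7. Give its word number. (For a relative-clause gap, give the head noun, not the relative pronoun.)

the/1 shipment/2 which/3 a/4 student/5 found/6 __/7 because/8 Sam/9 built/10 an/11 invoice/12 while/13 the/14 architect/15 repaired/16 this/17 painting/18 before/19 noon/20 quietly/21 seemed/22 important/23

The gap at 7 is the object of "found", inside a relative clause.
The relative pronoun is "which" (word 3); it is bound by the head noun immediately before it.
Its filler is the head noun "shipment", at word 2.

2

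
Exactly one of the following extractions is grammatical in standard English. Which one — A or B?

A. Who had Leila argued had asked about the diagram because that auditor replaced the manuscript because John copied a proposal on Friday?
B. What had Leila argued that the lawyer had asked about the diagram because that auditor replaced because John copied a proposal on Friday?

In B, the wh-phrase is extracted from inside an adjunct island (introduced by "because"), which blocks movement.
In A, the extraction path crosses only that-complement boundaries, which are transparent.
So A is grammatical.

A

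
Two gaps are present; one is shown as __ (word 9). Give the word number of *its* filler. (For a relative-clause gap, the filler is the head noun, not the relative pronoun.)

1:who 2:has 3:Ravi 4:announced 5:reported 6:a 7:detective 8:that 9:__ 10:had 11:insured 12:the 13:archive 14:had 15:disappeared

The marked gap is inside the relative clause, the subject of "insured".
Its filler is the head noun "detective" (via "that"), at word 7.
(The other dependency links word 1 to a gap after word 4.)

7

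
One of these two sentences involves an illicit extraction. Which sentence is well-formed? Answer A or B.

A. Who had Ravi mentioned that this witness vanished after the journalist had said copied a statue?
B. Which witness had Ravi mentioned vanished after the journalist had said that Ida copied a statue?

In A, the wh-phrase is extracted from inside an adjunct island (introduced by "after"), which blocks movement.
In B, the extraction path crosses only that-complement boundaries, which are transparent.
So B is grammatical.

B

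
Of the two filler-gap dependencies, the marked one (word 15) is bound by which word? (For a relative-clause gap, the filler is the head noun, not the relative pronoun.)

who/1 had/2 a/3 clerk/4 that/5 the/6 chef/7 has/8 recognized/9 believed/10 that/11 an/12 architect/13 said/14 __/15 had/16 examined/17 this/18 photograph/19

1

The marked gap is the subject of "examined".
Its filler is the fronted wh-phrase "who", at word 1.
(The other dependency links word 4 to a gap after word 9.)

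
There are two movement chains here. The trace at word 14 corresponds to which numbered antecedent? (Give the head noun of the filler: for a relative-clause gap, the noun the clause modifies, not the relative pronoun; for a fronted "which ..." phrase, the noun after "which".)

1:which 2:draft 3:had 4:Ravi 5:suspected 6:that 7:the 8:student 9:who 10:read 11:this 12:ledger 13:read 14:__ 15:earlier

The marked gap is the direct object of "read".
Its filler is the fronted wh-phrase "which draft", at word 2.
(The other dependency links word 8 to a gap after word 9.)

2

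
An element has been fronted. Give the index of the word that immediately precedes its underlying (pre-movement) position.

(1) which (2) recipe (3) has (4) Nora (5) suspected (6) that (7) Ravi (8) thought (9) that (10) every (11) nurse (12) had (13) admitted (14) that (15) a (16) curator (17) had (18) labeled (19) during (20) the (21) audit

18

The displaced element is "which recipe" (word 2).
It is linked across 3 clause boundaries (that → that → that).
It functions as the direct object of "labeled", so the gap sits immediately after word 18 ("labeled").
Base order: Nora has suspected that Ravi thought that every nurse had admitted that a curator had labeled which recipe during the audit.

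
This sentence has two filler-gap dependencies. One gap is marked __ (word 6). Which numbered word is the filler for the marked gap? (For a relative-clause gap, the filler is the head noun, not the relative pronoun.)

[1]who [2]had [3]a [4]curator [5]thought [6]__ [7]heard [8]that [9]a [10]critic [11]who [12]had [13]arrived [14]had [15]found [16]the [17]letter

The marked gap is the subject of "heard".
Its filler is the fronted wh-phrase "who", at word 1.
(The other dependency links word 10 to a gap after word 11.)

1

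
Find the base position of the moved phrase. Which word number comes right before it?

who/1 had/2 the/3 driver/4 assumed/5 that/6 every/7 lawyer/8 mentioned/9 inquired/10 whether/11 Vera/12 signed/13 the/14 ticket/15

9

The displaced element is "who" (word 1).
It is linked across 2 clause boundaries (that → Ø).
It functions as the subject of "inquired", so the gap sits immediately after word 9 ("mentioned").
Base order: The driver had assumed that every lawyer mentioned who inquired whether Vera signed the ticket.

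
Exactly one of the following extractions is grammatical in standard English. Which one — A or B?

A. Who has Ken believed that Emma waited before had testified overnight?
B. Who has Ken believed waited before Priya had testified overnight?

B

In A, the wh-phrase is extracted from inside an adjunct island (introduced by "before"), which blocks movement.
In B, the extraction path crosses only that-complement boundaries, which are transparent.
So B is grammatical.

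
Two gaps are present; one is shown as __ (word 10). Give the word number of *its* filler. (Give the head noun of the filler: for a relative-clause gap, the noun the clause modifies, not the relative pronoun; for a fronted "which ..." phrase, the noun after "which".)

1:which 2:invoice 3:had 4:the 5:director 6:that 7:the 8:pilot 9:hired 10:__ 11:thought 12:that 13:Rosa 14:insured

5

The marked gap is inside the relative clause, the direct object of "hired".
Its filler is the head noun "director" (via "that"), at word 5.
(The other dependency links word 2 to a gap after word 14.)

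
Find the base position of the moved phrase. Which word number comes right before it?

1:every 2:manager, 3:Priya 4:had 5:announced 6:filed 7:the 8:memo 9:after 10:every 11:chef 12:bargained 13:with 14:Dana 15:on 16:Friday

The displaced element is "every manager" (word 2).
It is linked across 1 clause boundary (Ø).
It functions as the subject of "filed", so the gap sits immediately after word 5 ("announced").
Base order: Priya had announced every manager filed the memo after every chef bargained with Dana on Friday.

5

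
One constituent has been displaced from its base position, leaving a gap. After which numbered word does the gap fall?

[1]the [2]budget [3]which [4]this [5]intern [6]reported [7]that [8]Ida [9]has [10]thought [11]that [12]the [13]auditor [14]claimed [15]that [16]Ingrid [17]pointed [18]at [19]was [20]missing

The displaced element is "the budget" (word 2).
It is linked across 3 clause boundaries (that → that → that).
It functions as the object of the preposition "at" of "pointed", so the gap sits immediately after word 18 ("at").
Base order: This intern reported that Ida has thought that the auditor claimed that Ingrid pointed at the budget.

18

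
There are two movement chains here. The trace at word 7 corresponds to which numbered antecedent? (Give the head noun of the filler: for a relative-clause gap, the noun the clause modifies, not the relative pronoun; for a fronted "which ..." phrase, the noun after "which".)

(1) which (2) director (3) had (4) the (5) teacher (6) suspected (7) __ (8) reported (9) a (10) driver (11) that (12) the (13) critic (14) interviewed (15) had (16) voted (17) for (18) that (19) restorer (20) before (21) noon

2

The marked gap is the subject of "reported".
Its filler is the fronted wh-phrase "which director", at word 2.
(The other dependency links word 10 to a gap after word 14.)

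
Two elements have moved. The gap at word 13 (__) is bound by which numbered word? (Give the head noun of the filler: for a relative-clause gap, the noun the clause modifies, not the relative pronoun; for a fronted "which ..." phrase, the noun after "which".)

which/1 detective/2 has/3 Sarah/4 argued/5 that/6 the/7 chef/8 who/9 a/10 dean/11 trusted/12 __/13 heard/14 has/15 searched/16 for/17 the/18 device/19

8

The marked gap is inside the relative clause, the direct object of "trusted".
Its filler is the head noun "chef" (via "who"), at word 8.
(The other dependency links word 2 to a gap after word 14.)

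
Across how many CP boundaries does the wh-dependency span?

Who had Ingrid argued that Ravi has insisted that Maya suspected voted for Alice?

"who" is extracted from the subject of "voted".
Boundaries crossed, outermost first: [that], [that], [Ø] — 3 in total.

3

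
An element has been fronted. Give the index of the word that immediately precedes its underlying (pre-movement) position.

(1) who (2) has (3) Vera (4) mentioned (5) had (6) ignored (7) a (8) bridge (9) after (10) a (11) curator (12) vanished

The displaced element is "who" (word 1).
It is linked across 1 clause boundary (Ø).
It functions as the subject of "ignored", so the gap sits immediately after word 4 ("mentioned").
Base order: Vera has mentioned that who had ignored a bridge after a curator vanished.

4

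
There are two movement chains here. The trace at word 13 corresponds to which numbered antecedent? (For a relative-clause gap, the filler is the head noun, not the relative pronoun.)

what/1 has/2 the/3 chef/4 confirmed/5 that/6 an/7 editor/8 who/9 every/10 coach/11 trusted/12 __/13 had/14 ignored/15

8

The marked gap is inside the relative clause, the direct object of "trusted".
Its filler is the head noun "editor" (via "who"), at word 8.
(The other dependency links word 1 to a gap after word 15.)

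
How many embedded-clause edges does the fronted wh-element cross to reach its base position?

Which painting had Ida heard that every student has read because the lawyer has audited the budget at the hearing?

1

"which painting" is extracted from the object of "read".
Boundaries crossed, outermost first: [that] — 1 in total.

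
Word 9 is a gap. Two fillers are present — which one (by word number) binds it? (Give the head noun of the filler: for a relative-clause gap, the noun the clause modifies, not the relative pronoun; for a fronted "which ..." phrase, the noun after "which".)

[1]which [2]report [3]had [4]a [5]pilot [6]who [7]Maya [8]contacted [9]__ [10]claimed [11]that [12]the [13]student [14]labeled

5

The marked gap is inside the relative clause, the direct object of "contacted".
Its filler is the head noun "pilot" (via "who"), at word 5.
(The other dependency links word 2 to a gap after word 14.)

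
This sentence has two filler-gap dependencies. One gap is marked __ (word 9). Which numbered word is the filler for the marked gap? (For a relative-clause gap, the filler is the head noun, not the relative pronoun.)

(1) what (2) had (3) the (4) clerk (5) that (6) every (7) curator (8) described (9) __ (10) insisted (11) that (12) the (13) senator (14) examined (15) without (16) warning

The marked gap is inside the relative clause, the direct object of "described".
Its filler is the head noun "clerk" (via "that"), at word 4.
(The other dependency links word 1 to a gap after word 14.)

4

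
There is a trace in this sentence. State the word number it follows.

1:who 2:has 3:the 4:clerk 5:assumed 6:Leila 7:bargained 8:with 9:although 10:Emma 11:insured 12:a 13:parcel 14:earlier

The displaced element is "who" (word 1).
It is linked across 1 clause boundary (Ø).
It functions as the object of the preposition "with" of "bargained", so the gap sits immediately after word 8 ("with").
Base order: The clerk has assumed Leila bargained with who although Emma insured a parcel earlier.

8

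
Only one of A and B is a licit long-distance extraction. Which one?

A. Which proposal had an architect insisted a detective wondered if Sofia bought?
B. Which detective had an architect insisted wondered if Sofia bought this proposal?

B

In A, the wh-phrase is extracted from inside a wh-island (introduced by "if"), which blocks movement.
In B, the extraction path crosses only that-complement boundaries, which are transparent.
So B is grammatical.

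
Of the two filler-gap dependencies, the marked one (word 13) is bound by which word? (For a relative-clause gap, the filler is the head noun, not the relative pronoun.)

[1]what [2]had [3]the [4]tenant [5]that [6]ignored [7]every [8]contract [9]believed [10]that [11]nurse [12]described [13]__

The marked gap is the direct object of "described".
Its filler is the fronted wh-phrase "what", at word 1.
(The other dependency links word 4 to a gap after word 5.)

1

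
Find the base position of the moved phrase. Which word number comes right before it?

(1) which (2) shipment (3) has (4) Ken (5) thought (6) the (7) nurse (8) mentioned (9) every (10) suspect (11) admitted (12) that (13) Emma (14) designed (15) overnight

The displaced element is "which shipment" (word 2).
It is linked across 3 clause boundaries (Ø → Ø → that).
It functions as the direct object of "designed", so the gap sits immediately after word 14 ("designed").
Base order: Ken has thought the nurse mentioned every suspect admitted that Emma designed which shipment overnight.

14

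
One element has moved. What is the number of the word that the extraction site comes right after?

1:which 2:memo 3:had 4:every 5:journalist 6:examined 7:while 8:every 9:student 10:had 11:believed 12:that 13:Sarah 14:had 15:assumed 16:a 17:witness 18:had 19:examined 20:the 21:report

The displaced element is "which memo" (word 2).
It functions as the direct object of "examined", so the gap sits immediately after word 6 ("examined").
Base order: Every journalist had examined which memo while every student had believed that Sarah had assumed a witness had examined the report.

6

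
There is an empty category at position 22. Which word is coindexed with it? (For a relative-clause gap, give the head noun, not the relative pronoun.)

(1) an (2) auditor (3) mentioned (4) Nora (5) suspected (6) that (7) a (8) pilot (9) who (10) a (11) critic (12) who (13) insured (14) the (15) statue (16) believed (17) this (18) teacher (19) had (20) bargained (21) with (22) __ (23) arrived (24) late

8

The gap at 22 is the prepositional object of "bargained", inside a relative clause.
The relative pronoun is "who" (word 9); it is bound by the head noun immediately before it.
Its filler is the head noun "pilot", at word 8.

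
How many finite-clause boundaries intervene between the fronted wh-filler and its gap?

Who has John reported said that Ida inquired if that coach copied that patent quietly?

"who" is extracted from the subject of "said".
Boundaries crossed, outermost first: [Ø] — 1 in total.

1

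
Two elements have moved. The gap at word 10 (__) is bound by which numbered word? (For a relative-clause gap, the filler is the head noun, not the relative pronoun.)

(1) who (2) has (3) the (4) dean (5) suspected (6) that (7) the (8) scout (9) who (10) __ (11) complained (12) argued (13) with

The marked gap is inside the relative clause, the subject of "complained".
Its filler is the head noun "scout" (via "who"), at word 8.
(The other dependency links word 1 to a gap after word 13.)

8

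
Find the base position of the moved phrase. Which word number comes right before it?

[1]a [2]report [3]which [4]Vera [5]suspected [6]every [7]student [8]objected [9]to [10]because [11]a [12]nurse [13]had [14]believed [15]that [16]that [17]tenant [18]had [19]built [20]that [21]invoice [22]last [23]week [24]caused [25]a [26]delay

9

The displaced element is "a report" (word 2).
It is linked across 1 clause boundary (Ø).
It functions as the object of the preposition "to" of "objected", so the gap sits immediately after word 9 ("to").
Base order: Vera suspected every student objected to a report because a nurse had believed that that tenant had built that invoice last week.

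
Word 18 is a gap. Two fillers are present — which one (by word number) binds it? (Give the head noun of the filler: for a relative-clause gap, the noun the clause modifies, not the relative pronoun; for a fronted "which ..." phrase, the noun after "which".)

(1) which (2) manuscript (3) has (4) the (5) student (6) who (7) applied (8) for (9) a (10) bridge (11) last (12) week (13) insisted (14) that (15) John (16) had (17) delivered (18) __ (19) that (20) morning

The marked gap is the direct object of "delivered".
Its filler is the fronted wh-phrase "which manuscript", at word 2.
(The other dependency links word 5 to a gap after word 6.)

2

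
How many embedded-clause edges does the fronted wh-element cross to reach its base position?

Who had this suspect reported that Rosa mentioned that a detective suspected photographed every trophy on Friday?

"who" is extracted from the subject of "photographed".
Boundaries crossed, outermost first: [that], [that], [Ø] — 3 in total.

3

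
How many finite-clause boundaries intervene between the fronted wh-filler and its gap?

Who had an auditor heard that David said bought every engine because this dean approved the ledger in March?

2

"who" is extracted from the subject of "bought".
Boundaries crossed, outermost first: [that], [Ø] — 2 in total.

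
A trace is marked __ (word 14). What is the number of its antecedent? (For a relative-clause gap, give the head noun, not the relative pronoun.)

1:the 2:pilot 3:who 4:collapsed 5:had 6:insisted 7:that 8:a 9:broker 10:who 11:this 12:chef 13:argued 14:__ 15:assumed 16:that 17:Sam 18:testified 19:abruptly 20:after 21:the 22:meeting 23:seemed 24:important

The gap at 14 is the subject of "assumed", inside a relative clause.
The relative pronoun is "who" (word 10); it is bound by the head noun immediately before it.
Its filler is the head noun "broker", at word 9.

9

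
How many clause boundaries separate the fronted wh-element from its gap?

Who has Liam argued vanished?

"who" is extracted from the subject of "vanished".
Boundaries crossed, outermost first: [Ø] — 1 in total.

1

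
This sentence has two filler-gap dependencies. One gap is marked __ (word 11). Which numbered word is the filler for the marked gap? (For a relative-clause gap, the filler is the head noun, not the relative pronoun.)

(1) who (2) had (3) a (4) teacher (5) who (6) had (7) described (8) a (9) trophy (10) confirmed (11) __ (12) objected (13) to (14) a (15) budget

The marked gap is the subject of "objected".
Its filler is the fronted wh-phrase "who", at word 1.
(The other dependency links word 4 to a gap after word 5.)

1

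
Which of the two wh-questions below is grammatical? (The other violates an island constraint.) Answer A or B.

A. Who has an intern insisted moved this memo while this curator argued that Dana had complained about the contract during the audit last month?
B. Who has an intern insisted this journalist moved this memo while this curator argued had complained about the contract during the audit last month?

A

In B, the wh-phrase is extracted from inside an adjunct island (introduced by "while"), which blocks movement.
In A, the extraction path crosses only that-complement boundaries, which are transparent.
So A is grammatical.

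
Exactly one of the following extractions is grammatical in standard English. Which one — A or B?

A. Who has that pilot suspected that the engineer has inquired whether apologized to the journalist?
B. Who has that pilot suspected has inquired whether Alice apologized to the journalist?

B

In A, the wh-phrase is extracted from inside a wh-island (introduced by "whether"), which blocks movement.
In B, the extraction path crosses only that-complement boundaries, which are transparent.
So B is grammatical.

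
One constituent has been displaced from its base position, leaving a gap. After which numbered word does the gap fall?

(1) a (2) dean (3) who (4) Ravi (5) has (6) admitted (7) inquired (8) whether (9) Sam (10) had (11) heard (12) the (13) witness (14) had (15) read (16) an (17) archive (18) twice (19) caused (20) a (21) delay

6

The displaced element is "a dean" (word 2).
It is linked across 1 clause boundary (Ø).
It functions as the subject of "inquired", so the gap sits immediately after word 6 ("admitted").
Base order: Ravi has admitted that a dean inquired whether Sam had heard the witness had read an archive twice.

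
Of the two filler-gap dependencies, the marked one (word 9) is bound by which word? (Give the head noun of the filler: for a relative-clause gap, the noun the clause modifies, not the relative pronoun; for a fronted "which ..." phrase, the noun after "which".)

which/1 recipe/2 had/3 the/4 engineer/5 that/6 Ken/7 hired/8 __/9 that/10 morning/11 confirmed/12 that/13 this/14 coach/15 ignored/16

5

The marked gap is inside the relative clause, the direct object of "hired".
Its filler is the head noun "engineer" (via "that"), at word 5.
(The other dependency links word 2 to a gap after word 16.)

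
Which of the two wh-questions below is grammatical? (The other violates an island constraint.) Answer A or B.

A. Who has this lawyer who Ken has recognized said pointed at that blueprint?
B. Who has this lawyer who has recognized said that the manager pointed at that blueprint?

In B, the wh-phrase is extracted from inside a complex-NP island (relative clause) (introduced by "who"), which blocks movement.
In A, the extraction path crosses only that-complement boundaries, which are transparent.
So A is grammatical.

A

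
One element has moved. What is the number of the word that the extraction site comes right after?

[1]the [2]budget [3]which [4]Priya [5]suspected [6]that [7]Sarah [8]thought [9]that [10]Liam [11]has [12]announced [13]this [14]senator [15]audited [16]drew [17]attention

15

The displaced element is "the budget" (word 2).
It is linked across 3 clause boundaries (that → that → Ø).
It functions as the direct object of "audited", so the gap sits immediately after word 15 ("audited").
Base order: Priya suspected that Sarah thought that Liam has announced this senator audited the budget.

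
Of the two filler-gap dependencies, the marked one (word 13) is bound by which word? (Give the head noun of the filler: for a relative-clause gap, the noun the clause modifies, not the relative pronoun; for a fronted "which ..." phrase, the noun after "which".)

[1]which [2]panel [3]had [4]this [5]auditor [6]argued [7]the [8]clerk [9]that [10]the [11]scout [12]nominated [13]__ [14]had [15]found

8

The marked gap is inside the relative clause, the direct object of "nominated".
Its filler is the head noun "clerk" (via "that"), at word 8.
(The other dependency links word 2 to a gap after word 15.)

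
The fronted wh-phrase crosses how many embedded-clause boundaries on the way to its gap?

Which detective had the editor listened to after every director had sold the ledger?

0

"which detective" originates inside the matrix clause — no clause boundary is crossed.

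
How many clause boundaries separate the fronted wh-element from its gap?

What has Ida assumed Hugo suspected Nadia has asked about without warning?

2

"what" is extracted from the PP object of "asked".
Boundaries crossed, outermost first: [Ø], [Ø] — 2 in total.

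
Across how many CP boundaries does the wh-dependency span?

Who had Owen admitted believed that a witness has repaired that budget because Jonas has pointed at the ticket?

"who" is extracted from the subject of "believed".
Boundaries crossed, outermost first: [Ø] — 1 in total.

1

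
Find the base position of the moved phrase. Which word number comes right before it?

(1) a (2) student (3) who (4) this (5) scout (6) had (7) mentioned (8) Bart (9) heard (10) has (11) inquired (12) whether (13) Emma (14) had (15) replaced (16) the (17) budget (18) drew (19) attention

9

The displaced element is "a student" (word 2).
It is linked across 2 clause boundaries (Ø → Ø).
It functions as the subject of "inquired", so the gap sits immediately after word 9 ("heard").
Base order: This scout had mentioned Bart heard a student has inquired whether Emma had replaced the budget.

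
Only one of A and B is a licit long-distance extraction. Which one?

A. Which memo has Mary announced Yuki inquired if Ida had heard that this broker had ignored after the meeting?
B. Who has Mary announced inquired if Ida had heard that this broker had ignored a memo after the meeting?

In A, the wh-phrase is extracted from inside a wh-island (introduced by "if"), which blocks movement.
In B, the extraction path crosses only that-complement boundaries, which are transparent.
So B is grammatical.

B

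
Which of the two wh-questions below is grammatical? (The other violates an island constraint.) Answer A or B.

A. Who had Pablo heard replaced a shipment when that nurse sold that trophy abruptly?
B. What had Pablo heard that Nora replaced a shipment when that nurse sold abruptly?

A

In B, the wh-phrase is extracted from inside an adjunct island (introduced by "when"), which blocks movement.
In A, the extraction path crosses only that-complement boundaries, which are transparent.
So A is grammatical.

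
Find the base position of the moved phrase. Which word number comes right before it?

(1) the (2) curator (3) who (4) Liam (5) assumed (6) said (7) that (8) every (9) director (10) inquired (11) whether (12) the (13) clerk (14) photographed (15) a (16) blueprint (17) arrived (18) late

5

The displaced element is "the curator" (word 2).
It is linked across 1 clause boundary (Ø).
It functions as the subject of "said", so the gap sits immediately after word 5 ("assumed").
Base order: Liam assumed that the curator said that every director inquired whether the clerk photographed a blueprint.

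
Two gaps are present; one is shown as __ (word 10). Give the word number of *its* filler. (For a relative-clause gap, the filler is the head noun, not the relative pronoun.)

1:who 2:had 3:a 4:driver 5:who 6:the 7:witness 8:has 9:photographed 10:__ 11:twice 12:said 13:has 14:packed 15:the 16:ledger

The marked gap is inside the relative clause, the direct object of "photographed".
Its filler is the head noun "driver" (via "who"), at word 4.
(The other dependency links word 1 to a gap after word 12.)

4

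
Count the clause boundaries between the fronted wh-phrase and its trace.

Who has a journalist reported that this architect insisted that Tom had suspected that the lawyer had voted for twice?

"who" is extracted from the PP object of "voted".
Boundaries crossed, outermost first: [that], [that], [that] — 3 in total.

3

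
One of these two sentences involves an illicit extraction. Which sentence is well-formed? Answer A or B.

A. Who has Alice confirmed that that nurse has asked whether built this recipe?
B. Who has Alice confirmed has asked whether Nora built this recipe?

In A, the wh-phrase is extracted from inside a wh-island (introduced by "whether"), which blocks movement.
In B, the extraction path crosses only that-complement boundaries, which are transparent.
So B is grammatical.

B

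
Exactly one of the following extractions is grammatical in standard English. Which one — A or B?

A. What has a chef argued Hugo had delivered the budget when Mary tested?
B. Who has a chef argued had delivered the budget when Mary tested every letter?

B

In A, the wh-phrase is extracted from inside an adjunct island (introduced by "when"), which blocks movement.
In B, the extraction path crosses only that-complement boundaries, which are transparent.
So B is grammatical.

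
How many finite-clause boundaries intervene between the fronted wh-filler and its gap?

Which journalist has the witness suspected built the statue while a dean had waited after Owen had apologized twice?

"which journalist" is extracted from the subject of "built".
Boundaries crossed, outermost first: [Ø] — 1 in total.

1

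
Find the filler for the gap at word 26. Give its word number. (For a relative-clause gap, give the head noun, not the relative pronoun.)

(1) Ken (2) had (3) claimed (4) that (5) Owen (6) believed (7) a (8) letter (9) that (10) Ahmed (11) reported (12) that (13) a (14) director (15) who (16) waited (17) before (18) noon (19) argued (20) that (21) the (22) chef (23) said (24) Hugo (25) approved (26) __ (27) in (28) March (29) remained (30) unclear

The gap at 26 is the object of "approved", inside a relative clause.
The relative pronoun is "that" (word 9); it is bound by the head noun immediately before it.
Its filler is the head noun "letter", at word 8.

8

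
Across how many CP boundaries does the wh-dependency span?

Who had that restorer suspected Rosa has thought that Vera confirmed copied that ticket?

3

"who" is extracted from the subject of "copied".
Boundaries crossed, outermost first: [Ø], [that], [Ø] — 3 in total.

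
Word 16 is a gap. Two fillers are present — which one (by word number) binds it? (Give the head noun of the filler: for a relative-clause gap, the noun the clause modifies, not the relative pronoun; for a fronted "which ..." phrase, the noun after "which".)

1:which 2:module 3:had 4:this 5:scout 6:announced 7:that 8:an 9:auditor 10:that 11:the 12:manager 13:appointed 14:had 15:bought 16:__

The marked gap is the direct object of "bought".
Its filler is the fronted wh-phrase "which module", at word 2.
(The other dependency links word 9 to a gap after word 13.)

2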